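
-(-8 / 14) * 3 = 12 / 7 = 1.71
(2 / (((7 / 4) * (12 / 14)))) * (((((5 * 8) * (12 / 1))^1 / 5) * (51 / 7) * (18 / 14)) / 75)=19584 / 1225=15.99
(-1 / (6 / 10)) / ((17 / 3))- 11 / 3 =-202 / 51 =-3.96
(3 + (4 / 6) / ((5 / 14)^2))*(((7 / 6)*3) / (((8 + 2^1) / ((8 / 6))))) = 4319 / 1125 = 3.84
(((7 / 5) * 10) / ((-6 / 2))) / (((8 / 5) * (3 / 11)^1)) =-385 / 36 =-10.69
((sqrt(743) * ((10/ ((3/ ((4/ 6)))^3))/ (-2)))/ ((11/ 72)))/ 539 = -320 * sqrt(743)/ 480249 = -0.02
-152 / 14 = -76 / 7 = -10.86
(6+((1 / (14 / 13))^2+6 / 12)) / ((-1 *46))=-1443 / 9016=-0.16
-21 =-21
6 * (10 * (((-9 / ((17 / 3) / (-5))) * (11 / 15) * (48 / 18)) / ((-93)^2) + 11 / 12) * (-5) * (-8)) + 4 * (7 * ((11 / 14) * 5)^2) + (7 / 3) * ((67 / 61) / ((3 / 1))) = 2637.31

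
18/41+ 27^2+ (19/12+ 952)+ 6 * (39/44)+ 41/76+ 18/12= 43454599/25707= 1690.38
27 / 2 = 13.50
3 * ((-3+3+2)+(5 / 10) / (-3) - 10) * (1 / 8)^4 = -49 / 8192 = -0.01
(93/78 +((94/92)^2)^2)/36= 44278807/698483136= 0.06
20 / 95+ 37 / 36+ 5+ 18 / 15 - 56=-166081 / 3420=-48.56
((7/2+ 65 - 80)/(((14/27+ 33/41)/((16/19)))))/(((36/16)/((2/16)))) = -11316/27835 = -0.41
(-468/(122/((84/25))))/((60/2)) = -3276/7625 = -0.43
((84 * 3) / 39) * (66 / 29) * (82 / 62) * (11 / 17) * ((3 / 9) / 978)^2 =69454 / 47508321159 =0.00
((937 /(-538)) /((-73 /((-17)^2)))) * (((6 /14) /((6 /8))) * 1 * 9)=35.46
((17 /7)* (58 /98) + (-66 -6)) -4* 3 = -28319 /343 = -82.56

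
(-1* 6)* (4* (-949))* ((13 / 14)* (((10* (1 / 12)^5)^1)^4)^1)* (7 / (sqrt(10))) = 1542125* sqrt(10) / 39934999921327865856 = 0.00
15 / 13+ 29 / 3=422 / 39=10.82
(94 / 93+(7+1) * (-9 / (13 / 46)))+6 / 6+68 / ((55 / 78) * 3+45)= -372204113 / 1481025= -251.32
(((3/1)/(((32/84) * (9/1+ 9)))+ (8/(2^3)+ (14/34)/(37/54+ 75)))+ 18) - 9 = 11609041/1111664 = 10.44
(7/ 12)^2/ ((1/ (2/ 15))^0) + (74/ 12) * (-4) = -3503/ 144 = -24.33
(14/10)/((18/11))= 77/90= 0.86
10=10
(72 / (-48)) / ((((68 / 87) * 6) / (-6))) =1.92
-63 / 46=-1.37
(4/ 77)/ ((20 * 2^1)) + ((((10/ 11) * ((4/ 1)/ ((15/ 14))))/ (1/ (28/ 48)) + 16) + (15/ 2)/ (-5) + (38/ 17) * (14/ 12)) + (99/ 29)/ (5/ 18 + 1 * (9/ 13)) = 8766742252/ 387771615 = 22.61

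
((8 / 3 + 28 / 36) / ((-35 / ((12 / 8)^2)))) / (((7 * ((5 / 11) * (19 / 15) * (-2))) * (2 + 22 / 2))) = 1023 / 484120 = 0.00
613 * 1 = 613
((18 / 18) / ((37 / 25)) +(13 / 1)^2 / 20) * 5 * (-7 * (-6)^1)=141813 / 74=1916.39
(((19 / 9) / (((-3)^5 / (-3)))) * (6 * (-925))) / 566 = -17575 / 68769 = -0.26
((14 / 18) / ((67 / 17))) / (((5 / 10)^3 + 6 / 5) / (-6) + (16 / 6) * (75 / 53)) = 504560 / 9083391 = 0.06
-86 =-86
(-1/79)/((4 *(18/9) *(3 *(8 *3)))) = -1/45504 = -0.00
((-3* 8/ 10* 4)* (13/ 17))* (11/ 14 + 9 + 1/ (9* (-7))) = -128024/ 1785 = -71.72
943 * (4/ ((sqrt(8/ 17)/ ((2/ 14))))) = 943 * sqrt(34)/ 7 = 785.51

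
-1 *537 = -537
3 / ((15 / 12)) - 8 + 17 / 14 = -307 / 70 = -4.39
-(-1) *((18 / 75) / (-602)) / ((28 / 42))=-9 / 15050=-0.00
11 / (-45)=-11 / 45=-0.24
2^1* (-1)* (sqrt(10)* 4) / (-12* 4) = sqrt(10) / 6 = 0.53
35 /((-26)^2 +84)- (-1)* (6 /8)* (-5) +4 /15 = -7837 /2280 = -3.44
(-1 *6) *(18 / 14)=-54 / 7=-7.71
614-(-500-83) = 1197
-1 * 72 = -72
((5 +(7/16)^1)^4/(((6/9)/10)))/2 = 859346415/131072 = 6556.29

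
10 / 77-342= -26324 / 77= -341.87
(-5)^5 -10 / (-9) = -3123.89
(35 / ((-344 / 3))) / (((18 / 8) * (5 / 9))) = -21 / 86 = -0.24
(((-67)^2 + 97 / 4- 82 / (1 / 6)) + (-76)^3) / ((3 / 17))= -29576923 / 12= -2464743.58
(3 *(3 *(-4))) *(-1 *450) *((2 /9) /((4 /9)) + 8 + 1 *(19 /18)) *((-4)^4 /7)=39628800 /7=5661257.14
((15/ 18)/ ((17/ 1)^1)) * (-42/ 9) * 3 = -35/ 51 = -0.69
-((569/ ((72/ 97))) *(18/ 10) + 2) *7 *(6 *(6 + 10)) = -928586.40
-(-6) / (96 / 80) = 5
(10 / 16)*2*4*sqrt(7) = 5*sqrt(7) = 13.23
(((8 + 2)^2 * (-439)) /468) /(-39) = 10975 /4563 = 2.41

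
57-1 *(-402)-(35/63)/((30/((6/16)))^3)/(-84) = 35533209601/77414400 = 459.00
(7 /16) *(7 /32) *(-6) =-147 /256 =-0.57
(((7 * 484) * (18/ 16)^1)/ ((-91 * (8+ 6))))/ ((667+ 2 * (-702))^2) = -9/ 1633996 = -0.00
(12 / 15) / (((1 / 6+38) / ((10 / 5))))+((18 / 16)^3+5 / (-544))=1.46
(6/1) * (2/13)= 12/13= 0.92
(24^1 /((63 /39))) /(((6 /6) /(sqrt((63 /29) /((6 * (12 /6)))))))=52 * sqrt(609) /203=6.32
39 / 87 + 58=58.45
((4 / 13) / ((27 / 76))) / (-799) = -304 / 280449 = -0.00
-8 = -8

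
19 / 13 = 1.46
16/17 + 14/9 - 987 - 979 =-300416/153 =-1963.50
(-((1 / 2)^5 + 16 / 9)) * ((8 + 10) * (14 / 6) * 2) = -3647 / 24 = -151.96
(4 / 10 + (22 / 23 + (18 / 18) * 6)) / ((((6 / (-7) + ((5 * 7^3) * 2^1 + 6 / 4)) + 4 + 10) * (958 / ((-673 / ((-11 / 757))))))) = 1005676014 / 9740405125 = 0.10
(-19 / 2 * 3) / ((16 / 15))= -855 / 32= -26.72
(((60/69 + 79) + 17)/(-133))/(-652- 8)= 557/504735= 0.00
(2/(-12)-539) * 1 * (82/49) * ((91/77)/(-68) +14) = -1387229465/109956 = -12616.22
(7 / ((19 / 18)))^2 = 15876 / 361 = 43.98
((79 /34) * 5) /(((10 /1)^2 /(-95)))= -1501 /136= -11.04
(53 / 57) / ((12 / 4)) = 53 / 171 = 0.31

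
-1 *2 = -2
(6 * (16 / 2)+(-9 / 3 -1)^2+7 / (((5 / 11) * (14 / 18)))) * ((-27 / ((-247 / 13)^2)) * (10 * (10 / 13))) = -226260 / 4693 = -48.21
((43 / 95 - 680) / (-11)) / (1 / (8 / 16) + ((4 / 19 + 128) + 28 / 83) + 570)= 5358231 / 60762020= 0.09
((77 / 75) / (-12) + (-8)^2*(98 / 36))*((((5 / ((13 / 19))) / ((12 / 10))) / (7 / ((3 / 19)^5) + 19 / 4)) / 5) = 1410507 / 474400030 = 0.00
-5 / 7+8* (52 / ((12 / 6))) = 207.29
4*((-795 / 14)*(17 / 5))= -5406 / 7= -772.29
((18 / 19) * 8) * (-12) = -1728 / 19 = -90.95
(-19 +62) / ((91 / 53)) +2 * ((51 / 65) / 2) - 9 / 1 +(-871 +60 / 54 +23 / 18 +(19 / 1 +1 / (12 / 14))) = -261959 / 315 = -831.62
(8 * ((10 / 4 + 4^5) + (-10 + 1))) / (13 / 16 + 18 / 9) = 26048 / 9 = 2894.22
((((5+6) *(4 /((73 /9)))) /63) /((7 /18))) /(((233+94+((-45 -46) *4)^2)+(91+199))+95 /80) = 12672 /7618391179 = 0.00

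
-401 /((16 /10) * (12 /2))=-2005 /48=-41.77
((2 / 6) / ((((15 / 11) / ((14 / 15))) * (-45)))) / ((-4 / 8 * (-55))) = -28 / 151875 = -0.00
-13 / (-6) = 13 / 6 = 2.17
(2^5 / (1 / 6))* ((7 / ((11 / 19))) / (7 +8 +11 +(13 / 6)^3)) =5515776 / 85943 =64.18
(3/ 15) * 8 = 8/ 5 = 1.60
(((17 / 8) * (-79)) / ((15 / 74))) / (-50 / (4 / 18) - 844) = 49691 / 64140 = 0.77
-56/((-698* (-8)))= -7/698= -0.01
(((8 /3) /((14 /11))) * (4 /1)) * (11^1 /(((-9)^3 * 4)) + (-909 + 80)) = -106364500 /15309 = -6947.84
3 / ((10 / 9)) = 27 / 10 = 2.70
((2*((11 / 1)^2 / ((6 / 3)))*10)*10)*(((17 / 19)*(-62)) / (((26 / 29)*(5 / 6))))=-221909160 / 247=-898417.65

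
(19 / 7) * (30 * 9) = 5130 / 7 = 732.86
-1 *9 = -9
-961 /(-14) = 961 /14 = 68.64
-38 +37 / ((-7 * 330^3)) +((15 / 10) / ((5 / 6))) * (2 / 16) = -4751320631 / 125779500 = -37.78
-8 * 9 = -72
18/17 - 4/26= 200/221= 0.90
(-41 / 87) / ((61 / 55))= -2255 / 5307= -0.42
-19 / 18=-1.06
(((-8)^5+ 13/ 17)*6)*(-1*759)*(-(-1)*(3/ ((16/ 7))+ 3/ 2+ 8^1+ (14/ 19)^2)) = 83192229105579/ 49096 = 1694480794.88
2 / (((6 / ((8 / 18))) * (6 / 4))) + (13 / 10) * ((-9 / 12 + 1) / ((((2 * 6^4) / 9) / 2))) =5237 / 51840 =0.10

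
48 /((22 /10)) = 240 /11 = 21.82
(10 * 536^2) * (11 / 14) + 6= 15801322 / 7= 2257331.71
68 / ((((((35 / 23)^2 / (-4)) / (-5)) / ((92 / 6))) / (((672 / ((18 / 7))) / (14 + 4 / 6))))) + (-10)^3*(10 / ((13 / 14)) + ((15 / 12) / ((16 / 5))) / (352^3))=10184475702375329 / 68038164480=149687.69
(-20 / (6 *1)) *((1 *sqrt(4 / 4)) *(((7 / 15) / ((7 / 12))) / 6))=-4 / 9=-0.44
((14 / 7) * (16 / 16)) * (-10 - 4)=-28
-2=-2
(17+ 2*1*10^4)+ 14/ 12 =120109/ 6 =20018.17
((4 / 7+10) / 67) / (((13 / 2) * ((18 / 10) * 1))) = 740 / 54873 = 0.01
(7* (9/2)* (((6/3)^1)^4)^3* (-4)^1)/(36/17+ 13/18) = -157925376/869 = -181732.31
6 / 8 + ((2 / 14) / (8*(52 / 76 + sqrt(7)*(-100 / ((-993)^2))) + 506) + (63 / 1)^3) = 71192737800*sqrt(7) / 160689993103781905967 + 160720685071990784173541139 / 642759972415127623868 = 250047.75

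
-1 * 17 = -17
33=33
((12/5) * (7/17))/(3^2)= 28/255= 0.11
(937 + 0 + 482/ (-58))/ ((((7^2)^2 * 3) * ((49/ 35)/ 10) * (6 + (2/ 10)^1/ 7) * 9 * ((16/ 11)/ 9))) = 9257875/ 88150314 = 0.11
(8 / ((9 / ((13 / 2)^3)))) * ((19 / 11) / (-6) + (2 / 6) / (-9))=-424021 / 5346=-79.32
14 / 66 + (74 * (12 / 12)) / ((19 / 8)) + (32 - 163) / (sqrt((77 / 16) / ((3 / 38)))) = 19669 / 627 - 262 * sqrt(8778) / 1463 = 14.59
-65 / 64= -1.02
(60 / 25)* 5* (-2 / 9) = -8 / 3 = -2.67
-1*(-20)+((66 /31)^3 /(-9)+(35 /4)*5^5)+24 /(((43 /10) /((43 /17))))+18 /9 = 55463635129 /2025788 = 27378.80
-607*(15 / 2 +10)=-21245 / 2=-10622.50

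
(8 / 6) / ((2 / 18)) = 12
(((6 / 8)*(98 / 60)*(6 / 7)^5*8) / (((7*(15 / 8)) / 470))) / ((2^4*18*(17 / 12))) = 81216 / 204085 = 0.40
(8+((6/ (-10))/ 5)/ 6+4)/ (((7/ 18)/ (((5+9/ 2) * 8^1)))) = 409716/ 175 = 2341.23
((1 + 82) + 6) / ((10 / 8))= 356 / 5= 71.20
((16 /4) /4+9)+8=18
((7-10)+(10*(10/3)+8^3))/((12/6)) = 1627/6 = 271.17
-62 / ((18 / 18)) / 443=-62 / 443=-0.14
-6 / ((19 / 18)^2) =-1944 / 361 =-5.39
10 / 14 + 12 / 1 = 89 / 7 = 12.71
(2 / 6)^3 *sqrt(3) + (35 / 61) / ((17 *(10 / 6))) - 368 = -381595 / 1037 + sqrt(3) / 27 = -367.92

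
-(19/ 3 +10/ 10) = -22/ 3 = -7.33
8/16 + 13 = 27/2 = 13.50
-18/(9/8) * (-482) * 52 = 401024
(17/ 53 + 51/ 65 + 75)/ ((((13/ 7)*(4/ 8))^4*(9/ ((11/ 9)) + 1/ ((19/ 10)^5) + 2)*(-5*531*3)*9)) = -39190366158615056/ 258087655919308992075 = -0.00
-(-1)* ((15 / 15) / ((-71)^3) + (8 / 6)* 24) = 11453151 / 357911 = 32.00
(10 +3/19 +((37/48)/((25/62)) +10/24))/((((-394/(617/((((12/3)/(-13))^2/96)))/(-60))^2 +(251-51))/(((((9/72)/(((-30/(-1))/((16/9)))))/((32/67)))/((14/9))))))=933248206860848541/1499306303142163455520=0.00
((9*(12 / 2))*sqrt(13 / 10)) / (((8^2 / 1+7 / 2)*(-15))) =-2*sqrt(130) / 375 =-0.06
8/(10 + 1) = 8/11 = 0.73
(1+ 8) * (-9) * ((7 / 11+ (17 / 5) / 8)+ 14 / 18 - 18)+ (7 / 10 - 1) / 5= 2879733 / 2200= 1308.97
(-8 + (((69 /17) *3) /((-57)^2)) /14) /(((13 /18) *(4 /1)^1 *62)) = -6185889 /138499816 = -0.04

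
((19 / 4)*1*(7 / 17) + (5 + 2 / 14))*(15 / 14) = 50685 / 6664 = 7.61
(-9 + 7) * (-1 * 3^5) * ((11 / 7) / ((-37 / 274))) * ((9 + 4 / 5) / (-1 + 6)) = -10253628 / 925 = -11085.00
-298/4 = -149/2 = -74.50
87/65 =1.34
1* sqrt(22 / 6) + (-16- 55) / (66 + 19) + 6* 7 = sqrt(33) / 3 + 3499 / 85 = 43.08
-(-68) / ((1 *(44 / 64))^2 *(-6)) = -8704 / 363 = -23.98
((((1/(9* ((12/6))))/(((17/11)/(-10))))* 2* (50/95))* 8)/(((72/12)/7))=-30800/8721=-3.53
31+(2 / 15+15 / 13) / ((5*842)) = 25449701 / 820950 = 31.00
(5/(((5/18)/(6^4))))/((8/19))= 55404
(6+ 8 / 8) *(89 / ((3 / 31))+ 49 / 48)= 103117 / 16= 6444.81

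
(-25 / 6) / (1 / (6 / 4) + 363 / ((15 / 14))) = -125 / 10184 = -0.01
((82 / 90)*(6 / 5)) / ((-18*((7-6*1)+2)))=-41 / 2025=-0.02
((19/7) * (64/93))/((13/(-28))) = -4.02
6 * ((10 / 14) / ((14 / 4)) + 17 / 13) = 5778 / 637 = 9.07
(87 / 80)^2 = 7569 / 6400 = 1.18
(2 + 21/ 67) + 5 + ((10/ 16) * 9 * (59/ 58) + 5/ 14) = 13.39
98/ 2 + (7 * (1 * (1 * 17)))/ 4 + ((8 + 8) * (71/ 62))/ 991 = 9679387/ 122884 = 78.77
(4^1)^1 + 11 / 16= 75 / 16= 4.69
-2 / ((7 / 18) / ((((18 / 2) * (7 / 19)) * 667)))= -216108 / 19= -11374.11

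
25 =25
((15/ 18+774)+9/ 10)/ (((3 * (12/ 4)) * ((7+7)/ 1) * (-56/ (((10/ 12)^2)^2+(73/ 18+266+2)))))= -29.96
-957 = -957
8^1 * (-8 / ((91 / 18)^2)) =-20736 / 8281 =-2.50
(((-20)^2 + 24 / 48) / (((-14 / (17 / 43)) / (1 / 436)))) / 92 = -13617 / 48294848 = -0.00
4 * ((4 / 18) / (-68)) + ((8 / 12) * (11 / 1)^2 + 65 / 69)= 287135 / 3519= 81.60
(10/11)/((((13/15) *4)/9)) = 675/286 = 2.36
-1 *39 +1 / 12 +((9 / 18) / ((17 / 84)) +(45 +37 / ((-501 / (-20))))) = 341735 / 34068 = 10.03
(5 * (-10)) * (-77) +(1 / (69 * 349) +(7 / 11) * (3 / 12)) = 4079490011 / 1059564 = 3850.16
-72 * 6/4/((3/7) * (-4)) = 63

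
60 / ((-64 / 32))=-30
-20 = -20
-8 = -8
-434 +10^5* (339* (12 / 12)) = 33899566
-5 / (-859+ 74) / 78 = 1 / 12246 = 0.00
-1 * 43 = -43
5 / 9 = 0.56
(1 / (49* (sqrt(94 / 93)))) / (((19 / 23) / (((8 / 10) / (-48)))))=-23* sqrt(8742) / 5250840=-0.00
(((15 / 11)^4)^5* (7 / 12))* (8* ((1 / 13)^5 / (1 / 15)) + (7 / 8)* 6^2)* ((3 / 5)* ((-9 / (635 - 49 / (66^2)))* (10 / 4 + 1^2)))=-6174446651412591738338470458984375 / 22840151937892883739362402809052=-270.33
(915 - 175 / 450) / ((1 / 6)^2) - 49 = 32877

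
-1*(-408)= 408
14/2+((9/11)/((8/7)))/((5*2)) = 6223/880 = 7.07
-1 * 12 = -12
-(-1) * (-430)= -430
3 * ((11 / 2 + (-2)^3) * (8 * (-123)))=7380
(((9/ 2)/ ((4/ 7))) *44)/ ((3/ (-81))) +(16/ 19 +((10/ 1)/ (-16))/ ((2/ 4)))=-711049/ 76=-9355.91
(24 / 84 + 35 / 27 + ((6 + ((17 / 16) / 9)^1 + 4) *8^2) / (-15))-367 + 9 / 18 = -771287 / 1890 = -408.09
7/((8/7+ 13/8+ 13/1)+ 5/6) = 1176/2789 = 0.42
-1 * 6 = -6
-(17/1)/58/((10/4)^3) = -68/3625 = -0.02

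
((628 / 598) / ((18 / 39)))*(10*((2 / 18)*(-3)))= -1570 / 207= -7.58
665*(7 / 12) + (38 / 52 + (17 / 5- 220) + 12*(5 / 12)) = 138097 / 780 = 177.05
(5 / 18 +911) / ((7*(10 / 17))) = 278851 / 1260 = 221.31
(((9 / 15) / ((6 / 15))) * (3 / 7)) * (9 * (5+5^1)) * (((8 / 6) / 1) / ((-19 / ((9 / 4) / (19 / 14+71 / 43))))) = -104490 / 34409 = -3.04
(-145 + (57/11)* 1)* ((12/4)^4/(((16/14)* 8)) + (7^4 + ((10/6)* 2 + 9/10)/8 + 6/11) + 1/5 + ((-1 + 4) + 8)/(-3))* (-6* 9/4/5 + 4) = -16943485429/38720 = -437590.02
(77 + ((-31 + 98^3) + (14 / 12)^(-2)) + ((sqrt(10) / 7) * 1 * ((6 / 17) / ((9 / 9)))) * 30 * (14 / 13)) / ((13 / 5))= 1800 * sqrt(10) / 2873 + 17738730 / 49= 362016.88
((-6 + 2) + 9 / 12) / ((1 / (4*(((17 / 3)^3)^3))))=-1541642394461 / 19683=-78323547.96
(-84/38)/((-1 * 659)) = 42/12521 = 0.00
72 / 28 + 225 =1593 / 7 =227.57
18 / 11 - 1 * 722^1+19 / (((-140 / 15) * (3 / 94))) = -120759 / 154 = -784.15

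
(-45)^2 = 2025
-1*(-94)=94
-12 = -12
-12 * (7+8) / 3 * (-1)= 60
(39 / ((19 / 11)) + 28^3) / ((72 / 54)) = 16480.93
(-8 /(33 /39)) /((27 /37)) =-3848 /297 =-12.96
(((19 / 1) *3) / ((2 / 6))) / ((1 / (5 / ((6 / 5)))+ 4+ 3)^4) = 66796875 / 1073283121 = 0.06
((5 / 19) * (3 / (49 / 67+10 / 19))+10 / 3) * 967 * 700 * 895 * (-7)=-80680810962500 / 4803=-16798003531.65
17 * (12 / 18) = 34 / 3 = 11.33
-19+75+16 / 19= 1080 / 19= 56.84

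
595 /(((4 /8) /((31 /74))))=18445 /37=498.51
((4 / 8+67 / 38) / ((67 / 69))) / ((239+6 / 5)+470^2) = 4945 / 469185791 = 0.00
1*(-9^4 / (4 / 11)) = -72171 / 4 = -18042.75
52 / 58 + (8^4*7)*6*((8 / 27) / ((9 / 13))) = 172951610 / 2349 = 73627.76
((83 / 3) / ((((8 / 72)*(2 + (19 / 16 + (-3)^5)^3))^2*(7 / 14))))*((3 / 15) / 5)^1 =8355053568 / 9317293038213065178025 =0.00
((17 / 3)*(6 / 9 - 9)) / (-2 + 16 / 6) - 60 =-785 / 6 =-130.83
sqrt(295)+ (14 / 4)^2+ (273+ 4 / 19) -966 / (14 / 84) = -418801 / 76+ sqrt(295) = -5493.36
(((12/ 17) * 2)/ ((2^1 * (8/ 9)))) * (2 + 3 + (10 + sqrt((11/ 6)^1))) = 9 * sqrt(66)/ 68 + 405/ 34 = 12.99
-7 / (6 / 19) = -133 / 6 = -22.17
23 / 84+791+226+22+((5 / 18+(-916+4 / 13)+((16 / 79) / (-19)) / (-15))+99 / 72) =6158150119 / 49172760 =125.23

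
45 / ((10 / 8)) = 36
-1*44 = -44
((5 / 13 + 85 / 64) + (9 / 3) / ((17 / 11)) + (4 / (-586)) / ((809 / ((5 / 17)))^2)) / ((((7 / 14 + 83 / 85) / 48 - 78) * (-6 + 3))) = 842392511723705 / 53926271482048394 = 0.02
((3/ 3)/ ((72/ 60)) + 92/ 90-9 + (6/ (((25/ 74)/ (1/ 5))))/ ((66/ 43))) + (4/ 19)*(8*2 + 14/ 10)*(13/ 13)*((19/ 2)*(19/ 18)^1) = 789601/ 24750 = 31.90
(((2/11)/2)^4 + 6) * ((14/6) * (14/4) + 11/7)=35929423/614922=58.43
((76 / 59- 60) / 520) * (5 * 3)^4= -4384125 / 767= -5715.94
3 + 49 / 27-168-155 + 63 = -6890 / 27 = -255.19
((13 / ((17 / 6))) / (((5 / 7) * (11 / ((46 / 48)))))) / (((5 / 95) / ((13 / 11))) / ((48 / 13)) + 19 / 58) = 1064532 / 646085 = 1.65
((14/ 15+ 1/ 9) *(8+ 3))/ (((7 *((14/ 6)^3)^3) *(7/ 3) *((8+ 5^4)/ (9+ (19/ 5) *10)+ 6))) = 53141913/ 3015423283075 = 0.00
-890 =-890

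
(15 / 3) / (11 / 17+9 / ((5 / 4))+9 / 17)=425 / 712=0.60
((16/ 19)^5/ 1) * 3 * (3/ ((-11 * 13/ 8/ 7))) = -528482304/ 354082157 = -1.49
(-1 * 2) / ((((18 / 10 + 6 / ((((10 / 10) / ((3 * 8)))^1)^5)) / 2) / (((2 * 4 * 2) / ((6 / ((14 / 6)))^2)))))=-3920 / 19349177049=-0.00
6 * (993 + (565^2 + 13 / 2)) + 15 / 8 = 15370791 / 8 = 1921348.88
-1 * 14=-14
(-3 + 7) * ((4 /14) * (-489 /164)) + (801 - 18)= 779.59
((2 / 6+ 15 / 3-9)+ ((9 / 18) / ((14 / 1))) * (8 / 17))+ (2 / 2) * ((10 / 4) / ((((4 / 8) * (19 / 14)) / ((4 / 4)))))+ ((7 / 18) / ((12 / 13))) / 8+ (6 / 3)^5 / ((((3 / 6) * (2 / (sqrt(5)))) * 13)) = 339959 / 3907008+ 32 * sqrt(5) / 13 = 5.59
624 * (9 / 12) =468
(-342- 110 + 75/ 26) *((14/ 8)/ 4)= -81739/ 416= -196.49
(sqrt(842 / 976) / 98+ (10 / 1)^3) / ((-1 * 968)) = -1.03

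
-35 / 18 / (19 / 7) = -245 / 342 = -0.72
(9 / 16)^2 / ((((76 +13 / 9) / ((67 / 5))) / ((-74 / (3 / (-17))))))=602397 / 26240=22.96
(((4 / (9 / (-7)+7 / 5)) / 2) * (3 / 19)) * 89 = 9345 / 38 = 245.92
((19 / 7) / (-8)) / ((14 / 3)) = -57 / 784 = -0.07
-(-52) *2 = 104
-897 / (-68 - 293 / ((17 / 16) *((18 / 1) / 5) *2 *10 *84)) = 5764122 / 437261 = 13.18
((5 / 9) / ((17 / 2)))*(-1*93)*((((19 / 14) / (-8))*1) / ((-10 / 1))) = -589 / 5712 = -0.10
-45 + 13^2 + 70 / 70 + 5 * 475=2500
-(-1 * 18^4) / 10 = 52488 / 5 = 10497.60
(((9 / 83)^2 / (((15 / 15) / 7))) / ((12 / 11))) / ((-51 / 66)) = -22869 / 234226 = -0.10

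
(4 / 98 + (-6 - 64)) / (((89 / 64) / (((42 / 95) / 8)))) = -164544 / 59185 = -2.78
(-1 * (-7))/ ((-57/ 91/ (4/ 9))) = -2548/ 513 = -4.97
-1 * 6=-6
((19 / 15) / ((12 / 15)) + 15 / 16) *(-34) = -2057 / 24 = -85.71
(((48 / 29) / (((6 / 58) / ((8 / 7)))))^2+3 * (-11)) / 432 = 14767 / 21168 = 0.70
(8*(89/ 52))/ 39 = 178/ 507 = 0.35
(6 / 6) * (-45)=-45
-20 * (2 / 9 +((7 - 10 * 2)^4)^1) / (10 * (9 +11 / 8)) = -49552 / 9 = -5505.78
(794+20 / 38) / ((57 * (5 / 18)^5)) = 9508306176 / 1128125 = 8428.42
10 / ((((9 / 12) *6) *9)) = 20 / 81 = 0.25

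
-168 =-168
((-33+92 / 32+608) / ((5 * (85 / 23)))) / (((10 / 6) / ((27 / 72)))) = 956961 / 136000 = 7.04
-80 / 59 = -1.36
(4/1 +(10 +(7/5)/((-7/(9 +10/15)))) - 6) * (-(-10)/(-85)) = -182/255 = -0.71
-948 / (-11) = 948 / 11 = 86.18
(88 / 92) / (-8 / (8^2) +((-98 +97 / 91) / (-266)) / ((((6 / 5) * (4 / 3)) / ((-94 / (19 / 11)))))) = -0.08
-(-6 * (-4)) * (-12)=288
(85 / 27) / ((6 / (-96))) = -50.37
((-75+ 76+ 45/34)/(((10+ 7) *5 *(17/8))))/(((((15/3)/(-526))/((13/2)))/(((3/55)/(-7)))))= 3241212/47287625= 0.07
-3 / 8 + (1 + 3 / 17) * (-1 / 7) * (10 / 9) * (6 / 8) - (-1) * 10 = 27089 / 2856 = 9.48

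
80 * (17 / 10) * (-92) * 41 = -512992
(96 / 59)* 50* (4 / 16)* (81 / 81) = 1200 / 59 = 20.34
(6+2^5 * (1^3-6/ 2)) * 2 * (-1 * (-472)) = -54752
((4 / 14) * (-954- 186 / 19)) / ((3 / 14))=-1285.05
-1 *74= -74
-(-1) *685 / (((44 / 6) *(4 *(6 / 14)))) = 4795 / 88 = 54.49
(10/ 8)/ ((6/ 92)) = 115/ 6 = 19.17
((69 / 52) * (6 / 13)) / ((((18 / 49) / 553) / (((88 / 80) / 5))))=6855541 / 33800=202.83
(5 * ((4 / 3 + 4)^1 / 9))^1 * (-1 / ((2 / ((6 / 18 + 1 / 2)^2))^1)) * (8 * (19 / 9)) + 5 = -27065 / 2187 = -12.38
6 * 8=48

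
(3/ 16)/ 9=1/ 48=0.02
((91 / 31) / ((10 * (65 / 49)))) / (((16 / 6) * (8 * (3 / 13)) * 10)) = 4459 / 992000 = 0.00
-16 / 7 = -2.29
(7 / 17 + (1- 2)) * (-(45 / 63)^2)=0.30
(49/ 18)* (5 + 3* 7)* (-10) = -6370/ 9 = -707.78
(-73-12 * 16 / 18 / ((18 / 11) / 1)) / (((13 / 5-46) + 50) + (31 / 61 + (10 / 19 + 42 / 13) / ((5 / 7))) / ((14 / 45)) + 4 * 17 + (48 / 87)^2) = -1904376740630 / 2237894428113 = -0.85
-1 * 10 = -10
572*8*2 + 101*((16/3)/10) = 138088/15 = 9205.87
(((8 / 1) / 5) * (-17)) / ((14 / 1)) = -68 / 35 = -1.94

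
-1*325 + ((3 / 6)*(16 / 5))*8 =-1561 / 5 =-312.20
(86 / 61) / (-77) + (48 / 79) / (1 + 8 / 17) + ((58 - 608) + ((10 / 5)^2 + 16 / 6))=-15109828544 / 27829725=-542.94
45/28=1.61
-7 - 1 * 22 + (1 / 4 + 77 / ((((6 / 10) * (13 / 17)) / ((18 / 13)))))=137645 / 676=203.62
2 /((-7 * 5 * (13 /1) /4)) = -0.02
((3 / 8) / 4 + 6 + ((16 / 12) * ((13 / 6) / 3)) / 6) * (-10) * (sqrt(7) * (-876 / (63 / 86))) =254431645 * sqrt(7) / 3402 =197872.68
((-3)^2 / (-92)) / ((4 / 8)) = -0.20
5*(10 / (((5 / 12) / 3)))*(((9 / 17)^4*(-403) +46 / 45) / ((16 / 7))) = -805992383 / 167042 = -4825.09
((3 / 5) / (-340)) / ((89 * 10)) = -3 / 1513000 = -0.00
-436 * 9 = -3924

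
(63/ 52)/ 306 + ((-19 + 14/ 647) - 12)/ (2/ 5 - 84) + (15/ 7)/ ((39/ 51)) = 5316289987/ 1673519848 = 3.18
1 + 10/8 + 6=33/4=8.25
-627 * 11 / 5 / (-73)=6897 / 365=18.90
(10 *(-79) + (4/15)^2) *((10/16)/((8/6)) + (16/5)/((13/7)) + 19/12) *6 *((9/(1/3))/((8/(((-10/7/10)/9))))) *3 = 2093439919/728000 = 2875.60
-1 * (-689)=689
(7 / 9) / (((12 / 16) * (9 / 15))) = 140 / 81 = 1.73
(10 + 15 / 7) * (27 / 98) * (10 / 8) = 11475 / 2744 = 4.18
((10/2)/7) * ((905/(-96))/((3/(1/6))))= -4525/12096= -0.37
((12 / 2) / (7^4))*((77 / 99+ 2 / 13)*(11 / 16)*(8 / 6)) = 1199 / 561834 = 0.00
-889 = -889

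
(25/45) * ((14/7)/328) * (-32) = -40/369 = -0.11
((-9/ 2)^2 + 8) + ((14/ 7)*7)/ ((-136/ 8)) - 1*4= 1593/ 68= 23.43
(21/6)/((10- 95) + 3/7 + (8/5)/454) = -55615/1343784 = -0.04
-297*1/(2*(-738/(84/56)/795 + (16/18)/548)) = 97043265/403364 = 240.58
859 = 859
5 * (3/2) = 15/2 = 7.50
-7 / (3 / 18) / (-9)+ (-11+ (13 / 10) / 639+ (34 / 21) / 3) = -86353 / 14910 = -5.79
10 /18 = 5 /9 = 0.56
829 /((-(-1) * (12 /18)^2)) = 7461 /4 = 1865.25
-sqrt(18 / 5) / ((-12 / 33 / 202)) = 3333 * sqrt(10) / 10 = 1053.99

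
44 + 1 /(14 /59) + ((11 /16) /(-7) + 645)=77629 /112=693.12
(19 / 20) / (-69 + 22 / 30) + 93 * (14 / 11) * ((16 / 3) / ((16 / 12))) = 21331341 / 45056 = 473.44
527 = 527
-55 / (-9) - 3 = 28 / 9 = 3.11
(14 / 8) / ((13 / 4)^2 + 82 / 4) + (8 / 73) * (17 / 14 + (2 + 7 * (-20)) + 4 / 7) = -539544 / 36281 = -14.87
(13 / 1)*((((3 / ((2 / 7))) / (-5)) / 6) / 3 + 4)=3029 / 60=50.48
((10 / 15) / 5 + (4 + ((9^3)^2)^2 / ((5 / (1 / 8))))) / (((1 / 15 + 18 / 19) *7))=946969622873 / 952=994715990.41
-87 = -87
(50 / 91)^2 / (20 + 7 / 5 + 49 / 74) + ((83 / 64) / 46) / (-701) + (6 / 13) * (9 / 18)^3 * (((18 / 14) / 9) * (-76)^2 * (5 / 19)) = 1749542899879631 / 139504560354432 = 12.54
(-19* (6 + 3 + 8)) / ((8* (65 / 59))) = -19057 / 520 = -36.65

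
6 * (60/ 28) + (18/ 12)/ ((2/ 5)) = 16.61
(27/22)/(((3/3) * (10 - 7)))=9/22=0.41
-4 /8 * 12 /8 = -3 /4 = -0.75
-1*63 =-63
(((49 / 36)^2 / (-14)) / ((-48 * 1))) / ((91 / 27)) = 49 / 59904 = 0.00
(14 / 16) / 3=7 / 24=0.29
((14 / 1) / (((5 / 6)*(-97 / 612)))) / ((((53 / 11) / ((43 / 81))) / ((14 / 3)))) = -54.50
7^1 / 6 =7 / 6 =1.17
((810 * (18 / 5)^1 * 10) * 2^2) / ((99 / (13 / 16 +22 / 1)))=295650 / 11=26877.27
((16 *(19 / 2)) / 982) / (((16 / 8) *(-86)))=-19 / 21113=-0.00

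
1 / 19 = 0.05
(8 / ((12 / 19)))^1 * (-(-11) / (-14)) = -209 / 21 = -9.95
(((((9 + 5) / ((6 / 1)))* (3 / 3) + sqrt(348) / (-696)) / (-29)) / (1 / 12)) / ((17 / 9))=-252 / 493 + 9* sqrt(87) / 14297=-0.51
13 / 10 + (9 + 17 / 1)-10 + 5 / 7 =18.01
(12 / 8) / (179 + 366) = 3 / 1090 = 0.00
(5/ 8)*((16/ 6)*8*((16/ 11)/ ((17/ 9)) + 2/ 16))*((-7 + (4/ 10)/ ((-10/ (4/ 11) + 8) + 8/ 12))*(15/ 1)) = -26559065/ 21131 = -1256.88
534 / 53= 10.08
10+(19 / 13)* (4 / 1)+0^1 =15.85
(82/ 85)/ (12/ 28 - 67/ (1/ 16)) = -0.00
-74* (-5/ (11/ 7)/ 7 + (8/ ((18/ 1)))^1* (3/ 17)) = 15614/ 561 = 27.83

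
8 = 8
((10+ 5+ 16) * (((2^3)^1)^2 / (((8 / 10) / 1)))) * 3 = 7440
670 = 670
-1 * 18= -18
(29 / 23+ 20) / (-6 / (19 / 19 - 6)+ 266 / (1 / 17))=2445 / 520168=0.00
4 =4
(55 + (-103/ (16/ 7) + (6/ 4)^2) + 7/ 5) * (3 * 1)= 40.76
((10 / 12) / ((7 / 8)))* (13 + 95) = 720 / 7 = 102.86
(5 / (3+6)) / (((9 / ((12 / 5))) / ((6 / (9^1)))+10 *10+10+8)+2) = 8 / 1809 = 0.00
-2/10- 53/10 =-11/2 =-5.50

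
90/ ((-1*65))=-18/ 13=-1.38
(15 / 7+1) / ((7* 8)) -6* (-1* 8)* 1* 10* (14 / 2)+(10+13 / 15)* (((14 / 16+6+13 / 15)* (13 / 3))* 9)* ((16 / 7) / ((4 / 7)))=242310823 / 14700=16483.73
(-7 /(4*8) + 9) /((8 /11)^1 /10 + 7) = 15455 /12448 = 1.24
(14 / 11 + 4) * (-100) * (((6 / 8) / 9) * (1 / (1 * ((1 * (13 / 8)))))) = -11600 / 429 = -27.04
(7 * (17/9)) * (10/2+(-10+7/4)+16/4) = 119/12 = 9.92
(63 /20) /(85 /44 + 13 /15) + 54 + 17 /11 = 1151386 /20317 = 56.67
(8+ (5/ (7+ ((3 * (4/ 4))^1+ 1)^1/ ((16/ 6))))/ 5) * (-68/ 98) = -276/ 49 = -5.63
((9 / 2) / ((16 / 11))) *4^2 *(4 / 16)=99 / 8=12.38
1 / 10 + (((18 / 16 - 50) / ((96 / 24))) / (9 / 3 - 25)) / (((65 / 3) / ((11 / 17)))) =97 / 832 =0.12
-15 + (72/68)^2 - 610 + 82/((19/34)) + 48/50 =-65367891/137275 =-476.18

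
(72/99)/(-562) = -4/3091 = -0.00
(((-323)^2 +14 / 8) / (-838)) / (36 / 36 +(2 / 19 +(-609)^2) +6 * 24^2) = -7929137 / 23840845248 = -0.00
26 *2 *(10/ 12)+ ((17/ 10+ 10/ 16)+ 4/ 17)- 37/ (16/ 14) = 13789/ 1020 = 13.52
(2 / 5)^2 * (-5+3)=-8 / 25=-0.32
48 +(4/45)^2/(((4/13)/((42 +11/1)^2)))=243268/2025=120.13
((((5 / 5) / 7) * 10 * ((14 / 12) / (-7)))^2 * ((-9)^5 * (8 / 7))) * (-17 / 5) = 4461480 / 343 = 13007.23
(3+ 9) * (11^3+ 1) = 15984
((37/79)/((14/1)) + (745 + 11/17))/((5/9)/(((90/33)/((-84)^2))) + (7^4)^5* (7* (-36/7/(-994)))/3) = 2986320705/3857796490962701294252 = 0.00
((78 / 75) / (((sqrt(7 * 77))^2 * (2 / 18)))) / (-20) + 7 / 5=188533 / 134750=1.40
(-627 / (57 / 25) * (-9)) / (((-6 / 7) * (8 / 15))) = -5414.06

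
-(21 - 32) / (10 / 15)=33 / 2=16.50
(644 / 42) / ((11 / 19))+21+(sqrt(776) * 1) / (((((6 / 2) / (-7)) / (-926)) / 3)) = 1567 / 33+12964 * sqrt(194) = 180615.11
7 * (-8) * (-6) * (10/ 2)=1680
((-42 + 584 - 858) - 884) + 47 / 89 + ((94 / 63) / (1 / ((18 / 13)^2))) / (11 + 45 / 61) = -22601102087 / 18846373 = -1199.23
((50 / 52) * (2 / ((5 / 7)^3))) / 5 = 343 / 325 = 1.06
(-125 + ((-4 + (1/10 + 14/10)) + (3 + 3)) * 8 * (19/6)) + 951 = 2744/3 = 914.67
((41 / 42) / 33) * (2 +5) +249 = 49343 / 198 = 249.21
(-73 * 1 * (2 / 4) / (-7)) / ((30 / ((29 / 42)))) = 2117 / 17640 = 0.12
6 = 6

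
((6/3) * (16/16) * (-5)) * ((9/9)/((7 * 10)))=-1/7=-0.14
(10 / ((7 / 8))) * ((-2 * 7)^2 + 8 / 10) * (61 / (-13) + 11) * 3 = 3873024 / 91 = 42560.70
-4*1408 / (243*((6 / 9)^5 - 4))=1408 / 235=5.99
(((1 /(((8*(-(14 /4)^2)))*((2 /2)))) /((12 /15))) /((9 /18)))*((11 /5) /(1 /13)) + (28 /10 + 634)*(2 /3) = 1245983 /2940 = 423.80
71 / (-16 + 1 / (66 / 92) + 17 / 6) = -1562 / 259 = -6.03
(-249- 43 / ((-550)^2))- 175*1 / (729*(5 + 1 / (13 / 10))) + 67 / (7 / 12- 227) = -40743563043127 / 163407172500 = -249.34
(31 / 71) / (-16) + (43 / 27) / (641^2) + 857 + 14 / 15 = 54058985177191 / 63012710160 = 857.91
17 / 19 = 0.89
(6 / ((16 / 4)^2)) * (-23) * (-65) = 560.62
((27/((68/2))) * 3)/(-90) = -9/340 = -0.03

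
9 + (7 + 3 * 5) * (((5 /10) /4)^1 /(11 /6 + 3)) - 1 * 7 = 149 /58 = 2.57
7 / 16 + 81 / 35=1541 / 560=2.75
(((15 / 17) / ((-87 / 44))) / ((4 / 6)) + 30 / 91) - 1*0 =-15240 / 44863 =-0.34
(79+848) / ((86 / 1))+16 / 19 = 18989 / 1634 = 11.62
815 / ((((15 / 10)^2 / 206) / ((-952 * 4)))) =-2557300480 / 9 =-284144497.78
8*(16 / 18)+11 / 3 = 97 / 9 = 10.78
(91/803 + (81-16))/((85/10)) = 104572/13651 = 7.66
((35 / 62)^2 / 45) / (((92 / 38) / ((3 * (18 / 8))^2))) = 377055 / 2829184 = 0.13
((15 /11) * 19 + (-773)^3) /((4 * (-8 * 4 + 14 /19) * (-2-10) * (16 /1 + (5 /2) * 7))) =-48267493619 /5253336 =-9187.97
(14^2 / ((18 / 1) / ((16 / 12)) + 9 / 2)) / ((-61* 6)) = -49 / 1647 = -0.03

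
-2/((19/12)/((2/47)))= -48/893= -0.05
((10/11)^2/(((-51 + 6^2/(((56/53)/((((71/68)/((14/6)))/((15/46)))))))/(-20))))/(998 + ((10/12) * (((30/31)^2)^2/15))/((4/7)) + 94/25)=384646496500000/98964383216394663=0.00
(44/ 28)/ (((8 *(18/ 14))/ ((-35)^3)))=-471625/ 72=-6550.35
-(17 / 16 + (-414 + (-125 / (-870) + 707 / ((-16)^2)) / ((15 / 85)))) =26490779 / 66816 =396.47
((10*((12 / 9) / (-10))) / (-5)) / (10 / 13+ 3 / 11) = 572 / 2235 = 0.26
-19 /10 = -1.90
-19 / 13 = -1.46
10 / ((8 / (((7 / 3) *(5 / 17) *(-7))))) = -1225 / 204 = -6.00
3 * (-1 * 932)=-2796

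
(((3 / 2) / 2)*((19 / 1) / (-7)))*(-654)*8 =74556 / 7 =10650.86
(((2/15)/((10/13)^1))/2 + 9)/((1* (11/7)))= 9541/1650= 5.78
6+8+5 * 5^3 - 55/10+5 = 1277/2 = 638.50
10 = 10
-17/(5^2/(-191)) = 3247/25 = 129.88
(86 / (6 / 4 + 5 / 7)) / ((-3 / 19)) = -22876 / 93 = -245.98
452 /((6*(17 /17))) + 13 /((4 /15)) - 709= -7019 /12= -584.92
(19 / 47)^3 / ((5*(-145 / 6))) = -41154 / 75271675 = -0.00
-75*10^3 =-75000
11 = 11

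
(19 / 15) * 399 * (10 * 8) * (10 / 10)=40432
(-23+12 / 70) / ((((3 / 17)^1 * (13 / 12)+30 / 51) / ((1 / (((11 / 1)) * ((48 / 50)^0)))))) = -54332 / 20405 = -2.66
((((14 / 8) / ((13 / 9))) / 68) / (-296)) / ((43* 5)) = -63 / 225031040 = -0.00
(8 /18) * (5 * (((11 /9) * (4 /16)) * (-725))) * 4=-159500 /81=-1969.14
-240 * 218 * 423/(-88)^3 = 691605/21296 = 32.48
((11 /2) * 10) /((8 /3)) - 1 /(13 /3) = 20.39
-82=-82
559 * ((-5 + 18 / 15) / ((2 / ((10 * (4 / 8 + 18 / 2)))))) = -100899.50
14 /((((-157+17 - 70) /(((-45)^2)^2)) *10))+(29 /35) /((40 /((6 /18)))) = -114817471 /4200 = -27337.49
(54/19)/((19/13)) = 702/361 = 1.94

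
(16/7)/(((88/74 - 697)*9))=-592/1621935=-0.00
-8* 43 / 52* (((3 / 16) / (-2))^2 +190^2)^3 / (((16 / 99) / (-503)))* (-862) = -46619831364429369583353660522129 / 55834574848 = -834963487970380714008.33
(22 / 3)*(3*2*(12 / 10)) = 264 / 5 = 52.80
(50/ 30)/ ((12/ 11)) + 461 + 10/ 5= 16723/ 36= 464.53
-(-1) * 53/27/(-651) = -53/17577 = -0.00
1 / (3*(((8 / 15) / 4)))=5 / 2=2.50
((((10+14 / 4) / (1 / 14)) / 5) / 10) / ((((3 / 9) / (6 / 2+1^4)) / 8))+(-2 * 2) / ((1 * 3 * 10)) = 27206 / 75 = 362.75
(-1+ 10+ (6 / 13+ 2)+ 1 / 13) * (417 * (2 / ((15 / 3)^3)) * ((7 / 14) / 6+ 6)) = 30441 / 65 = 468.32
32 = 32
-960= -960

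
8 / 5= 1.60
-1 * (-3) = 3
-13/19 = -0.68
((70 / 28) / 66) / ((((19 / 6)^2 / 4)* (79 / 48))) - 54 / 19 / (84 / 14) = -0.46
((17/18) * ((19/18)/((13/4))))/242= 323/254826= 0.00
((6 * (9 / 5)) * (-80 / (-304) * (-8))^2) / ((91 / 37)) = 639360 / 32851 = 19.46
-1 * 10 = -10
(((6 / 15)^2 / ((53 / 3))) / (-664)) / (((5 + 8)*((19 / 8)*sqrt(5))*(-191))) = 12*sqrt(5) / 25941452875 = 0.00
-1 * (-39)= 39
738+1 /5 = 3691 /5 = 738.20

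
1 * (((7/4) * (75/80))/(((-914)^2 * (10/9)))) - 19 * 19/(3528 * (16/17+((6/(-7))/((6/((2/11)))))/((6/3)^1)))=-902306777347/8185009512960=-0.11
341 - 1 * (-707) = 1048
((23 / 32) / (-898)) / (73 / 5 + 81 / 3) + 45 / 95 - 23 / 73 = 1314799855 / 8290221056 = 0.16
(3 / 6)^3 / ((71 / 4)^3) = 8 / 357911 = 0.00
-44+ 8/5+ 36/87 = -6088/145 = -41.99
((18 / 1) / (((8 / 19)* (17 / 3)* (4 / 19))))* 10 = 48735 / 136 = 358.35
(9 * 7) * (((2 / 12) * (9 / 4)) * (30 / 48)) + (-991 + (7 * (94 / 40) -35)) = -318331 / 320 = -994.78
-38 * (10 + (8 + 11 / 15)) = -10678 / 15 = -711.87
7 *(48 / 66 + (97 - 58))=3059 / 11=278.09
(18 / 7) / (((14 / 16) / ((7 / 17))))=144 / 119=1.21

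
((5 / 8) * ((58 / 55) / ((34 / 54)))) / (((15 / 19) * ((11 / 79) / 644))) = 63073521 / 10285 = 6132.57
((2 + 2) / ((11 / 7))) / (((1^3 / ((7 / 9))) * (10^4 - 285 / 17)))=476 / 2400255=0.00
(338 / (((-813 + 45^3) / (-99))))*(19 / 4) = -105963 / 60208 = -1.76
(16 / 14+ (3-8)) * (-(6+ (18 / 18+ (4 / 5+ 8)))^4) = 1051652187 / 4375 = 240377.64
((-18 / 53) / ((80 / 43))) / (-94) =387 / 199280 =0.00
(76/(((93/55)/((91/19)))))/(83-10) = 20020/6789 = 2.95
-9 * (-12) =108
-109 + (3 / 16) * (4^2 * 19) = -52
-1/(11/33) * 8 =-24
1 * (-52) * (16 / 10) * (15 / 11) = -1248 / 11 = -113.45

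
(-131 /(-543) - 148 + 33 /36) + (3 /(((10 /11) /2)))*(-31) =-3816661 /10860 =-351.44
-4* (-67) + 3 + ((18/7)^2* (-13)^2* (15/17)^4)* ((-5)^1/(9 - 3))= -1200943391/4092529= -293.45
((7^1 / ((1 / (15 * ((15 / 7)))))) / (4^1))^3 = 11390625 / 64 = 177978.52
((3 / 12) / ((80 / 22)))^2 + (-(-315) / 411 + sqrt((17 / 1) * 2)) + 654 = sqrt(34) + 2296413377 / 3507200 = 660.60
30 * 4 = 120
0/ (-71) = 0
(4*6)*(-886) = -21264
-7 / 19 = -0.37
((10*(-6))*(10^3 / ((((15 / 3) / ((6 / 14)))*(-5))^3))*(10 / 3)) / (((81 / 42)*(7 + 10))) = 128 / 4165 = 0.03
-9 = -9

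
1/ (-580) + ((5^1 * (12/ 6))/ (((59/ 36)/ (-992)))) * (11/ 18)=-126579259/ 34220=-3698.98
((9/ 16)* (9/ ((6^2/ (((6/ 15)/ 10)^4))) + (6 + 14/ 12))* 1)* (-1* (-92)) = 2317968957/ 6250000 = 370.88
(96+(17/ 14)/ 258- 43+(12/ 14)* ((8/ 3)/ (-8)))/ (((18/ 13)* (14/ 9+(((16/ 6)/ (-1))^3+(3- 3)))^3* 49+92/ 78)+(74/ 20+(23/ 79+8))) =-101832118245/ 691240552349822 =-0.00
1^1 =1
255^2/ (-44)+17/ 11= -64957/ 44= -1476.30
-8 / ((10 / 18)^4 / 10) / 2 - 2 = -52738 / 125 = -421.90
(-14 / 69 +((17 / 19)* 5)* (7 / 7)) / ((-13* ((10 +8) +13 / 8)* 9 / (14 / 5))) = -627088 / 120408795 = -0.01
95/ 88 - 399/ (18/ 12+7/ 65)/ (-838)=50725/ 36872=1.38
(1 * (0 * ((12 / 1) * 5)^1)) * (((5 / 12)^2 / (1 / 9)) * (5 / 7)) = 0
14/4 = 7/2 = 3.50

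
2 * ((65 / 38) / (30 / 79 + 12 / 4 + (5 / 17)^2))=1484015 / 1503622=0.99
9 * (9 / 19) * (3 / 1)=243 / 19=12.79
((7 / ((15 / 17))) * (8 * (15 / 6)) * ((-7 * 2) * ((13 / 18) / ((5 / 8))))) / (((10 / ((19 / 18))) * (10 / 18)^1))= -1646008 / 3375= -487.71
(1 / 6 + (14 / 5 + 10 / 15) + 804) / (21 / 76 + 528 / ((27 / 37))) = 1.12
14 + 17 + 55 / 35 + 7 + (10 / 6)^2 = 2668 / 63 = 42.35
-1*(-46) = 46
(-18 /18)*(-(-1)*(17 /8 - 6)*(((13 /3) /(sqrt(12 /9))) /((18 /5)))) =2015*sqrt(3) /864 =4.04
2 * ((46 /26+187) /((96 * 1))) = 409 /104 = 3.93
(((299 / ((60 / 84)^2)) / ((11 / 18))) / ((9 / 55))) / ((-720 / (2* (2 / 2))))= -14651 / 900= -16.28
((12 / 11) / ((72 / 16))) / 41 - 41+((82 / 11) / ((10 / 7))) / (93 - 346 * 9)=-279278042 / 6812355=-41.00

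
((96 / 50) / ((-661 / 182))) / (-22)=4368 / 181775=0.02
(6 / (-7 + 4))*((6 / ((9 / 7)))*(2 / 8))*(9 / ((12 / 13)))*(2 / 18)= -91 / 36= -2.53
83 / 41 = 2.02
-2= -2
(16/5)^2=256/25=10.24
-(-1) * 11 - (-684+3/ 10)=6947/ 10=694.70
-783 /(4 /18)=-7047 /2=-3523.50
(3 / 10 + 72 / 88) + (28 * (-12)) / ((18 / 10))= -61231 / 330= -185.55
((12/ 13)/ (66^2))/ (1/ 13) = 1/ 363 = 0.00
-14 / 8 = -7 / 4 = -1.75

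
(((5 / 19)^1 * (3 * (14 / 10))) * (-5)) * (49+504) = -58065 / 19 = -3056.05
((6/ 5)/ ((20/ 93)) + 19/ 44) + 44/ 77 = 50691/ 7700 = 6.58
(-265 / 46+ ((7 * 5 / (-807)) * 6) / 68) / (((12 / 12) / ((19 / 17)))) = -11520175 / 1788043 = -6.44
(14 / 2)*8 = 56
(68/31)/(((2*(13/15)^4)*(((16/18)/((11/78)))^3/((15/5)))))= 92784841875/3983777847296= 0.02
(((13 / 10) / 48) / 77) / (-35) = -13 / 1293600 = -0.00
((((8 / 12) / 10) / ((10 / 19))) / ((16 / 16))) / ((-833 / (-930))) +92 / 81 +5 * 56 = 94893089 / 337365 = 281.28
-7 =-7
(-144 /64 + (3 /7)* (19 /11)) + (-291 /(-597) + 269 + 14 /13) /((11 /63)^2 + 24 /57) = 16216488449895 /27131700596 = 597.70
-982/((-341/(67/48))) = 32897/8184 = 4.02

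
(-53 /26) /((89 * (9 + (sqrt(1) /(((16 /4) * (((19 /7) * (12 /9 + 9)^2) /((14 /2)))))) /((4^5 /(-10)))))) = -990952448 /389385669231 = -0.00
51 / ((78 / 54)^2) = 4131 / 169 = 24.44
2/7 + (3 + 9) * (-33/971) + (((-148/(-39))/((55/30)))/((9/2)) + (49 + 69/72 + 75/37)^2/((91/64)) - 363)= 6139445214074/3991884897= 1537.98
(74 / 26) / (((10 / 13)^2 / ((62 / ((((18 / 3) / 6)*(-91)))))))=-1147 / 350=-3.28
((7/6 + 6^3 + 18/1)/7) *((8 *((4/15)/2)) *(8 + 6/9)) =293488/945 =310.57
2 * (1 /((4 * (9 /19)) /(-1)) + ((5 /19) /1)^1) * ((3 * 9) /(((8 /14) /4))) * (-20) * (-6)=-12003.16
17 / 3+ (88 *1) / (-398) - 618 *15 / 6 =-919114 / 597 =-1539.55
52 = 52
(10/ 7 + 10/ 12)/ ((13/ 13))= 95/ 42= 2.26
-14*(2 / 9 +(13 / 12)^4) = -232183 / 10368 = -22.39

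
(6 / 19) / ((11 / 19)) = 6 / 11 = 0.55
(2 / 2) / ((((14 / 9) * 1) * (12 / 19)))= 57 / 56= 1.02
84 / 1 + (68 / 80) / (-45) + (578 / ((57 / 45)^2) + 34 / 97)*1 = 14011101511 / 31515300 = 444.58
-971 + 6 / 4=-1939 / 2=-969.50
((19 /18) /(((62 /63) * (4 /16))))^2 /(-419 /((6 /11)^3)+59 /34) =-64954008 /9104841701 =-0.01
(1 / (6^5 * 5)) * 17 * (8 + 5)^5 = 6311981 / 38880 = 162.35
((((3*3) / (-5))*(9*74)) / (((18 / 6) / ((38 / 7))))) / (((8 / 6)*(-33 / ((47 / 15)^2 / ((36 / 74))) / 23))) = 1321540877 / 57750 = 22883.82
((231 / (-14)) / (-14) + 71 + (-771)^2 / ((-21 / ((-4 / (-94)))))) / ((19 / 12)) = -235293 / 329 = -715.18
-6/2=-3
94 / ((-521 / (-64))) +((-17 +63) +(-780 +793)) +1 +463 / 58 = 2403231 / 30218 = 79.53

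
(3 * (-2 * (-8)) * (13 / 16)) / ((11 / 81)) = 3159 / 11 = 287.18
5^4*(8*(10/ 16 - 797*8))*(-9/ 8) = 286891875/ 8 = 35861484.38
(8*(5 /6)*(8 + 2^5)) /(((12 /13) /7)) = 18200 /9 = 2022.22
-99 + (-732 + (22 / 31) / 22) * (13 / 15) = -341018 / 465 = -733.37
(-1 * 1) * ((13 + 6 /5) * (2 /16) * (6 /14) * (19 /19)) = -213 /280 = -0.76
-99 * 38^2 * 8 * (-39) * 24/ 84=89204544/ 7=12743506.29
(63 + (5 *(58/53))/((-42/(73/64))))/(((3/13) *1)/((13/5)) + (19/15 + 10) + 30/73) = 276165657235/51700850432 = 5.34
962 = 962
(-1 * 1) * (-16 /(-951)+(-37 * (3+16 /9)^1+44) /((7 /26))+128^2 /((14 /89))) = -2070239210 /19971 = -103662.27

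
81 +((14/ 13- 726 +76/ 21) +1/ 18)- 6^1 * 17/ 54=-116869/ 182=-642.14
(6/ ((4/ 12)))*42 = 756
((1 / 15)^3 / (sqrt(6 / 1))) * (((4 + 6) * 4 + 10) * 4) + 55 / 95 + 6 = 4 * sqrt(6) / 405 + 125 / 19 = 6.60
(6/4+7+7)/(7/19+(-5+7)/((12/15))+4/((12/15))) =589/299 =1.97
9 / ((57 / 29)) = 87 / 19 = 4.58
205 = 205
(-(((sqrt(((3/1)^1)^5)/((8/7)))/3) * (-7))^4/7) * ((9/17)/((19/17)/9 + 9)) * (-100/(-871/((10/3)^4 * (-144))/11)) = 928686278953125/4863664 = 190943757.41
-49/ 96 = -0.51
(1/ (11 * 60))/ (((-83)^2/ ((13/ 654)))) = 0.00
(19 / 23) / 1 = 19 / 23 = 0.83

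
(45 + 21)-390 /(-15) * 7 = 248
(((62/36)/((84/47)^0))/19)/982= 31/335844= 0.00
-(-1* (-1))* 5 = -5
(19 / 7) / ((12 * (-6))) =-19 / 504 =-0.04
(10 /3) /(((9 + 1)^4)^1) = 1 /3000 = 0.00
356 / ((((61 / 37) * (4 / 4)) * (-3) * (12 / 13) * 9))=-42809 / 4941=-8.66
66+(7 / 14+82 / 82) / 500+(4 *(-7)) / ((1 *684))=11279513 / 171000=65.96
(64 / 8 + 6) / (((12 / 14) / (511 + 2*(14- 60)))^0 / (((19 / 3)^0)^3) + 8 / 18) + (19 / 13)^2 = 1999 / 169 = 11.83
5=5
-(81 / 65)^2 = -6561 / 4225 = -1.55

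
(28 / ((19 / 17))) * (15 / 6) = 1190 / 19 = 62.63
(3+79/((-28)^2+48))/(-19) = -2575/15808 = -0.16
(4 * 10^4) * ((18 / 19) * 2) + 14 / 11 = 15840266 / 209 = 75790.75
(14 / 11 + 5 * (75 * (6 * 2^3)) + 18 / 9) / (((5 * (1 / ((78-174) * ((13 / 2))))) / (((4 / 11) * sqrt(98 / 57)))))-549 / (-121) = 549 / 121-1153361664 * sqrt(114) / 11495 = -1071290.18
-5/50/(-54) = 1/540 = 0.00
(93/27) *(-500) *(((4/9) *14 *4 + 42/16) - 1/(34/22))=-127429375/2754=-46270.65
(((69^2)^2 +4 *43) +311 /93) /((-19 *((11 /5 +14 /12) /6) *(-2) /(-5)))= -316208784000 /59489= -5315416.03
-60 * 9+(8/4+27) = -511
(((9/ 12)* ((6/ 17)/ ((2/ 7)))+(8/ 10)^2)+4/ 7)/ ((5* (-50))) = -25441/ 2975000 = -0.01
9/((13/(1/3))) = 3/13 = 0.23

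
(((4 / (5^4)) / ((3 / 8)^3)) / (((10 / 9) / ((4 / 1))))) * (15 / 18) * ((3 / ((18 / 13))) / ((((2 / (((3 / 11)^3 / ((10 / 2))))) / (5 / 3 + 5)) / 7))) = 186368 / 2495625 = 0.07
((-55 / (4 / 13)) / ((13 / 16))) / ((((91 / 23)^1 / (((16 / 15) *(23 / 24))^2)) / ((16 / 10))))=-92.97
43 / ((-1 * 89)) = -43 / 89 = -0.48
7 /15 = 0.47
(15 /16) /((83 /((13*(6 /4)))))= 585 /2656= 0.22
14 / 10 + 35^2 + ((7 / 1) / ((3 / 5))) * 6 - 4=6462 / 5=1292.40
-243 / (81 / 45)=-135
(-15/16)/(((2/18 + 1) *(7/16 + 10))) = -27/334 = -0.08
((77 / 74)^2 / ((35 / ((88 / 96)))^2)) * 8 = 14641 / 2464200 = 0.01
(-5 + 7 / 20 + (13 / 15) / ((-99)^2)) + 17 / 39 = -32215211 / 7644780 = -4.21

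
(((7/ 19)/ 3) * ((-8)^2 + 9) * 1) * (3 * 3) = 1533/ 19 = 80.68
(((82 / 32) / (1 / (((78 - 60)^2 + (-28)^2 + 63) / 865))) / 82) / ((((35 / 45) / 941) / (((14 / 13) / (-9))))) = -1101911 / 179920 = -6.12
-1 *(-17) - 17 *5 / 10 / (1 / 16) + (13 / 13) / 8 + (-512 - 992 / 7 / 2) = -39297 / 56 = -701.73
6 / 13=0.46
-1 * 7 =-7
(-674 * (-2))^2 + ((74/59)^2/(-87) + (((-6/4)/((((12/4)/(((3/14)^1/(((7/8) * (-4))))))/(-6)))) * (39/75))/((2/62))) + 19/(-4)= 2696480556630599/1483950300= 1817096.27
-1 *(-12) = 12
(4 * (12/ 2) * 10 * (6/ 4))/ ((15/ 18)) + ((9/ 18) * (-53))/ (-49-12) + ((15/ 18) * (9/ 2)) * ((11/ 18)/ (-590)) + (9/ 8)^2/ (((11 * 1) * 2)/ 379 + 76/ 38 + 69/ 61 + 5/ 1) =56593282105547/ 130825780608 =432.59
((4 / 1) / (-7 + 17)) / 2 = 1 / 5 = 0.20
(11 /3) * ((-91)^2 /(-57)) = -91091 /171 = -532.70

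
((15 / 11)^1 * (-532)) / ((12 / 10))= -6650 / 11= -604.55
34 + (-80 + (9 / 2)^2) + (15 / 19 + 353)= 24931 / 76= 328.04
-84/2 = -42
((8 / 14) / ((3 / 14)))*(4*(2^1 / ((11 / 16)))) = 31.03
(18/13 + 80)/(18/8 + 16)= 4232/949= 4.46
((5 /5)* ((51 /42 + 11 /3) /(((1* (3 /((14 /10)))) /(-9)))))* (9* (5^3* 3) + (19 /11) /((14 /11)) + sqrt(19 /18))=-1938029 /28 - 41* sqrt(38) /12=-69236.38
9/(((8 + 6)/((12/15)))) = 18/35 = 0.51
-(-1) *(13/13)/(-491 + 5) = -1/486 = -0.00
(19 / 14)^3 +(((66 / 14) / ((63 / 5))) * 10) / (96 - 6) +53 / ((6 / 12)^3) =31601585 / 74088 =426.54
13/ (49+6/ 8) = 52/ 199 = 0.26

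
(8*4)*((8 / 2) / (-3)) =-128 / 3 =-42.67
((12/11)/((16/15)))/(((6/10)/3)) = 225/44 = 5.11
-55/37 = -1.49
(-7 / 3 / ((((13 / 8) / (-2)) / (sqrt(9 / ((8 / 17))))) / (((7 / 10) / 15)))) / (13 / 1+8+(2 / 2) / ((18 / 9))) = 196* sqrt(34) / 41925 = 0.03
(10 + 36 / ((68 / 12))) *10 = 2780 / 17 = 163.53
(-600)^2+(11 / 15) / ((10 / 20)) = 5400022 / 15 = 360001.47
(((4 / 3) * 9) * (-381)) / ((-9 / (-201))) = -102108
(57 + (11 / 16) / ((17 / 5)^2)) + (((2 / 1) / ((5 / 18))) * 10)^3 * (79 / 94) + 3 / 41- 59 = 313685.28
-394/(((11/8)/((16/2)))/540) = -13616640/11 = -1237876.36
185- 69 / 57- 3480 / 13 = -20724 / 247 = -83.90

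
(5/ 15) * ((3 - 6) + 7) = 4/ 3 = 1.33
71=71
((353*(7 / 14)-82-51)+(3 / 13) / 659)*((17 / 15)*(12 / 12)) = 844713 / 17134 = 49.30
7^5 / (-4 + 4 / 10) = -84035 / 18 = -4668.61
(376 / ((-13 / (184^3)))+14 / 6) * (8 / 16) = -7026880421 / 78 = -90088210.53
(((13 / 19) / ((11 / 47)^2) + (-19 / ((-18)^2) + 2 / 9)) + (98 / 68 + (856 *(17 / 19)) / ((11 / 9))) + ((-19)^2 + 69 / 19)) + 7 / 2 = 12775193707 / 12662892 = 1008.87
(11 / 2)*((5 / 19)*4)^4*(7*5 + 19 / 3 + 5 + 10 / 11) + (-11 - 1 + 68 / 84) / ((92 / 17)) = 26599682535 / 83926724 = 316.94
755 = 755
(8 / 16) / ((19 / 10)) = 5 / 19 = 0.26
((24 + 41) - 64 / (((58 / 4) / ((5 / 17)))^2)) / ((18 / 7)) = 110542495 / 4374882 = 25.27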